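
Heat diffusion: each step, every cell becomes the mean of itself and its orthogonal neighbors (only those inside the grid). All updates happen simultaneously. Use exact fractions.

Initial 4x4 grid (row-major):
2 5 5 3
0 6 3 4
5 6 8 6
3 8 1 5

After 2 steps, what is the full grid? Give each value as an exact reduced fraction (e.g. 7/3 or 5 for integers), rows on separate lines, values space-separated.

Answer: 121/36 89/24 177/40 4
157/48 471/100 22/5 379/80
1121/240 117/25 557/100 371/80
40/9 329/60 47/10 61/12

Derivation:
After step 1:
  7/3 9/2 4 4
  13/4 4 26/5 4
  7/2 33/5 24/5 23/4
  16/3 9/2 11/2 4
After step 2:
  121/36 89/24 177/40 4
  157/48 471/100 22/5 379/80
  1121/240 117/25 557/100 371/80
  40/9 329/60 47/10 61/12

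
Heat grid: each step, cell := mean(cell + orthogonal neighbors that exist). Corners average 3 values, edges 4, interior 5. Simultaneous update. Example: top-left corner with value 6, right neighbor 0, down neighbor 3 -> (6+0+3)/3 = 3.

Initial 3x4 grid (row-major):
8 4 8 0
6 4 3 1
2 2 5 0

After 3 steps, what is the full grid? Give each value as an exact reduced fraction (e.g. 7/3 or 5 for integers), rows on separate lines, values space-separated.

Answer: 1207/240 2309/480 1771/480 2249/720
833/180 2417/600 691/200 601/240
8363/2160 5227/1440 1331/480 1769/720

Derivation:
After step 1:
  6 6 15/4 3
  5 19/5 21/5 1
  10/3 13/4 5/2 2
After step 2:
  17/3 391/80 339/80 31/12
  68/15 89/20 61/20 51/20
  139/36 773/240 239/80 11/6
After step 3:
  1207/240 2309/480 1771/480 2249/720
  833/180 2417/600 691/200 601/240
  8363/2160 5227/1440 1331/480 1769/720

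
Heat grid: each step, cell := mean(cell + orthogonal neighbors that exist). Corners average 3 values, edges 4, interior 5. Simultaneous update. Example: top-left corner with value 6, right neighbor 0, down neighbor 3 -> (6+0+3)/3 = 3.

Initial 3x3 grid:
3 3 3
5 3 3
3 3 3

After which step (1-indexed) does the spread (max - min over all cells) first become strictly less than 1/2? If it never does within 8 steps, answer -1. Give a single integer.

Answer: 3

Derivation:
Step 1: max=11/3, min=3, spread=2/3
Step 2: max=427/120, min=3, spread=67/120
Step 3: max=3677/1080, min=307/100, spread=1807/5400
  -> spread < 1/2 first at step 3
Step 4: max=1453963/432000, min=8461/2700, spread=33401/144000
Step 5: max=12893933/3888000, min=853391/270000, spread=3025513/19440000
Step 6: max=5130526867/1555200000, min=45955949/14400000, spread=53531/497664
Step 7: max=305968925849/93312000000, min=12455116051/3888000000, spread=450953/5971968
Step 8: max=18305063560603/5598720000000, min=1500688610519/466560000000, spread=3799043/71663616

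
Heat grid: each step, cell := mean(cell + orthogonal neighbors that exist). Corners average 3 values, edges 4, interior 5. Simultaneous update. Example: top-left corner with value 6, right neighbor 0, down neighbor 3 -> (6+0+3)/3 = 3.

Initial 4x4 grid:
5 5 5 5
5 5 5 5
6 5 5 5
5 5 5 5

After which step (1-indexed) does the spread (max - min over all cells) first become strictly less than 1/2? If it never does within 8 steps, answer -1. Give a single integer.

Step 1: max=16/3, min=5, spread=1/3
  -> spread < 1/2 first at step 1
Step 2: max=631/120, min=5, spread=31/120
Step 3: max=5611/1080, min=5, spread=211/1080
Step 4: max=556843/108000, min=5, spread=16843/108000
Step 5: max=4998643/972000, min=45079/9000, spread=130111/972000
Step 6: max=149442367/29160000, min=2707159/540000, spread=3255781/29160000
Step 7: max=4474353691/874800000, min=2711107/540000, spread=82360351/874800000
Step 8: max=133971316891/26244000000, min=488506441/97200000, spread=2074577821/26244000000

Answer: 1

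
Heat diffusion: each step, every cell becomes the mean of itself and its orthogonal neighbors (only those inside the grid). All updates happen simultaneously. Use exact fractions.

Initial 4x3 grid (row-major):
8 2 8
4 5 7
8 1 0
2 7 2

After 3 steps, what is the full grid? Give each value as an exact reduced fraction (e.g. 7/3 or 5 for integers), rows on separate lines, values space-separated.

After step 1:
  14/3 23/4 17/3
  25/4 19/5 5
  15/4 21/5 5/2
  17/3 3 3
After step 2:
  50/9 1193/240 197/36
  277/60 5 509/120
  149/30 69/20 147/40
  149/36 119/30 17/6
After step 3:
  10903/2160 15119/2880 10573/2160
  725/144 5347/1200 331/72
  3091/720 2527/600 71/20
  2353/540 259/72 419/120

Answer: 10903/2160 15119/2880 10573/2160
725/144 5347/1200 331/72
3091/720 2527/600 71/20
2353/540 259/72 419/120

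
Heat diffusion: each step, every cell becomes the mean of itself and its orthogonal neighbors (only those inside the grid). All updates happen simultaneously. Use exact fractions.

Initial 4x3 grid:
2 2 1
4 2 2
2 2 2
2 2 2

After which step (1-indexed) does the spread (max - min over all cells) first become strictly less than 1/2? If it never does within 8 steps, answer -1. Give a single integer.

Step 1: max=8/3, min=5/3, spread=1
Step 2: max=151/60, min=31/18, spread=143/180
Step 3: max=4999/2160, min=13849/7200, spread=8443/21600
  -> spread < 1/2 first at step 3
Step 4: max=244379/108000, min=255443/129600, spread=189059/648000
Step 5: max=17110267/7776000, min=13106221/6480000, spread=6914009/38880000
Step 6: max=423401557/194400000, min=33216211/16200000, spread=992281/7776000
Step 7: max=60286337947/27993600000, min=24114458363/11664000000, spread=12058189379/139968000000
Step 8: max=1499357830867/699840000000, min=60582016583/29160000000, spread=363115463/5598720000

Answer: 3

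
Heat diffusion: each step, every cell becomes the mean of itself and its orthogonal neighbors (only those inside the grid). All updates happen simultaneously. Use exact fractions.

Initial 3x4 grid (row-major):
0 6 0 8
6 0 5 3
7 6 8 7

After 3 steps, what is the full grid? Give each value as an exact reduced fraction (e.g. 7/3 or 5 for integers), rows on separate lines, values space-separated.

Answer: 149/40 8081/2400 30013/7200 1139/270
57481/14400 26939/6000 26029/6000 73511/14400
2729/540 34943/7200 13171/2400 213/40

Derivation:
After step 1:
  4 3/2 19/4 11/3
  13/4 23/5 16/5 23/4
  19/3 21/4 13/2 6
After step 2:
  35/12 297/80 787/240 85/18
  1091/240 89/25 124/25 1117/240
  89/18 1361/240 419/80 73/12
After step 3:
  149/40 8081/2400 30013/7200 1139/270
  57481/14400 26939/6000 26029/6000 73511/14400
  2729/540 34943/7200 13171/2400 213/40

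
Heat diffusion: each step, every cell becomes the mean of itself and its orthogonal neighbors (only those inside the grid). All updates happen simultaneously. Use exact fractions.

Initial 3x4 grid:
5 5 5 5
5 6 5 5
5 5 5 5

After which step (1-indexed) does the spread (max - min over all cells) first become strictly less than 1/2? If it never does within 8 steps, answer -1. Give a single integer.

Answer: 1

Derivation:
Step 1: max=21/4, min=5, spread=1/4
  -> spread < 1/2 first at step 1
Step 2: max=523/100, min=5, spread=23/100
Step 3: max=24811/4800, min=2013/400, spread=131/960
Step 4: max=222551/43200, min=36391/7200, spread=841/8640
Step 5: max=88942051/17280000, min=7293373/1440000, spread=56863/691200
Step 6: max=799134341/155520000, min=65789543/12960000, spread=386393/6220800
Step 7: max=319433723131/62208000000, min=26340358813/5184000000, spread=26795339/497664000
Step 8: max=19146215714129/3732480000000, min=1582286149667/311040000000, spread=254051069/5971968000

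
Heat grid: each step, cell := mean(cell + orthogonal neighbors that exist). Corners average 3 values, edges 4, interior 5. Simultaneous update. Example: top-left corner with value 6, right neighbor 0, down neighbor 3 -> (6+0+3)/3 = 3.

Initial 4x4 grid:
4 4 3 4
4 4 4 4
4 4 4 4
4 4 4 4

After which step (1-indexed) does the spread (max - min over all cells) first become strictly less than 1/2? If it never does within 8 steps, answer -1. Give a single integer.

Step 1: max=4, min=11/3, spread=1/3
  -> spread < 1/2 first at step 1
Step 2: max=4, min=449/120, spread=31/120
Step 3: max=4, min=4109/1080, spread=211/1080
Step 4: max=4, min=415157/108000, spread=16843/108000
Step 5: max=35921/9000, min=3749357/972000, spread=130111/972000
Step 6: max=2152841/540000, min=112997633/29160000, spread=3255781/29160000
Step 7: max=2148893/540000, min=3398846309/874800000, spread=82360351/874800000
Step 8: max=386293559/97200000, min=102224683109/26244000000, spread=2074577821/26244000000

Answer: 1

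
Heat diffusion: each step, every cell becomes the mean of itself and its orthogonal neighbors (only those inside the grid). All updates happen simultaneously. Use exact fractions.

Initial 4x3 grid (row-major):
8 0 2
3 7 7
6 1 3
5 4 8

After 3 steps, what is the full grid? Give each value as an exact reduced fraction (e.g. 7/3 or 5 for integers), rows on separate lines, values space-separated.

After step 1:
  11/3 17/4 3
  6 18/5 19/4
  15/4 21/5 19/4
  5 9/2 5
After step 2:
  167/36 871/240 4
  1021/240 114/25 161/40
  379/80 104/25 187/40
  53/12 187/40 19/4
After step 3:
  1127/270 60581/14400 2797/720
  32743/7200 12377/3000 863/200
  10541/2400 9123/2000 1761/400
  3319/720 10801/2400 47/10

Answer: 1127/270 60581/14400 2797/720
32743/7200 12377/3000 863/200
10541/2400 9123/2000 1761/400
3319/720 10801/2400 47/10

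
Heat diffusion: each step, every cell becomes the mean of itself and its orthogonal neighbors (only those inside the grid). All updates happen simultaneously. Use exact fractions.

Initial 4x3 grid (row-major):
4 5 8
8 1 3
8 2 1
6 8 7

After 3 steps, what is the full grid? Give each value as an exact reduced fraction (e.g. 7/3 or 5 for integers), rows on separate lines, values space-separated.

After step 1:
  17/3 9/2 16/3
  21/4 19/5 13/4
  6 4 13/4
  22/3 23/4 16/3
After step 2:
  185/36 193/40 157/36
  1243/240 104/25 469/120
  271/48 114/25 95/24
  229/36 269/48 43/9
After step 3:
  10903/2160 3697/800 2357/540
  36223/7200 9053/2000 14749/3600
  39143/7200 14357/3000 3871/900
  317/54 76691/14400 2065/432

Answer: 10903/2160 3697/800 2357/540
36223/7200 9053/2000 14749/3600
39143/7200 14357/3000 3871/900
317/54 76691/14400 2065/432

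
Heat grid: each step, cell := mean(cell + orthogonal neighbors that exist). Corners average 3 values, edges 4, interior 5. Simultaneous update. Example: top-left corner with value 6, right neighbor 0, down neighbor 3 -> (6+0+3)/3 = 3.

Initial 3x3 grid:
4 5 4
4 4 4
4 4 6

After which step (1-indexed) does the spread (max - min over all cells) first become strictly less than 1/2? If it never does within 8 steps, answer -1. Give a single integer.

Answer: 2

Derivation:
Step 1: max=14/3, min=4, spread=2/3
Step 2: max=41/9, min=62/15, spread=19/45
  -> spread < 1/2 first at step 2
Step 3: max=1199/270, min=7553/1800, spread=1321/5400
Step 4: max=142421/32400, min=547759/129600, spread=877/5184
Step 5: max=1060439/243000, min=33012173/7776000, spread=7375/62208
Step 6: max=506877539/116640000, min=1988667031/466560000, spread=62149/746496
Step 7: max=15159808829/3499200000, min=119642398757/27993600000, spread=523543/8957952
Step 8: max=1815532121201/419904000000, min=7193213031679/1679616000000, spread=4410589/107495424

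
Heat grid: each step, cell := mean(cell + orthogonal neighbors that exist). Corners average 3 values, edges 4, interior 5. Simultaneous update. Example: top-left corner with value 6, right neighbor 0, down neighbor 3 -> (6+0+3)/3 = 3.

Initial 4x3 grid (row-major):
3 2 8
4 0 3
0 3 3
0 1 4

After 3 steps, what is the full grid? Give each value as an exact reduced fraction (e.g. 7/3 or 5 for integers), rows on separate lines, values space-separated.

Answer: 217/80 43441/14400 464/135
433/200 8077/3000 22013/7200
6349/3600 4093/2000 19573/7200
1537/1080 97/50 4999/2160

Derivation:
After step 1:
  3 13/4 13/3
  7/4 12/5 7/2
  7/4 7/5 13/4
  1/3 2 8/3
After step 2:
  8/3 779/240 133/36
  89/40 123/50 809/240
  157/120 54/25 649/240
  49/36 8/5 95/36
After step 3:
  217/80 43441/14400 464/135
  433/200 8077/3000 22013/7200
  6349/3600 4093/2000 19573/7200
  1537/1080 97/50 4999/2160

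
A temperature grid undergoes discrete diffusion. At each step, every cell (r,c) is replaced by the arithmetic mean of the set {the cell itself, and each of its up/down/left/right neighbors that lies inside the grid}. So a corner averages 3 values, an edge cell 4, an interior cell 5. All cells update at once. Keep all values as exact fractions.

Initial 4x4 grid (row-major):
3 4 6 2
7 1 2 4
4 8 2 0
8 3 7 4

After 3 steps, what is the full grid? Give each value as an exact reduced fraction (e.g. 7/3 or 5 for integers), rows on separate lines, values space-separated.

Answer: 4637/1080 545/144 4207/1200 229/72
389/90 2509/600 3349/1000 232/75
519/100 2159/500 1441/375 2843/900
469/90 509/100 902/225 1957/540

Derivation:
After step 1:
  14/3 7/2 7/2 4
  15/4 22/5 3 2
  27/4 18/5 19/5 5/2
  5 13/2 4 11/3
After step 2:
  143/36 241/60 7/2 19/6
  587/120 73/20 167/50 23/8
  191/40 501/100 169/50 359/120
  73/12 191/40 539/120 61/18
After step 3:
  4637/1080 545/144 4207/1200 229/72
  389/90 2509/600 3349/1000 232/75
  519/100 2159/500 1441/375 2843/900
  469/90 509/100 902/225 1957/540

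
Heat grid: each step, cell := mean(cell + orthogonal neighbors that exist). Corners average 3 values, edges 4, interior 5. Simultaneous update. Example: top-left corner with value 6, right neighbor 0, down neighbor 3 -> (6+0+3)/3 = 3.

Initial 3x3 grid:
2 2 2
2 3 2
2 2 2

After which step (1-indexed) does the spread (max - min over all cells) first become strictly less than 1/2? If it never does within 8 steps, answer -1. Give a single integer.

Answer: 1

Derivation:
Step 1: max=9/4, min=2, spread=1/4
  -> spread < 1/2 first at step 1
Step 2: max=56/25, min=169/80, spread=51/400
Step 3: max=10423/4800, min=767/360, spread=589/14400
Step 4: max=64943/30000, min=617081/288000, spread=31859/1440000
Step 5: max=37251607/17280000, min=3864721/1800000, spread=751427/86400000
Step 6: max=232634687/108000000, min=2228663129/1036800000, spread=23149331/5184000000
Step 7: max=133898654263/62208000000, min=13934931889/6480000000, spread=616540643/311040000000
Step 8: max=836712453983/388800000000, min=8028892008761/3732480000000, spread=17737747379/18662400000000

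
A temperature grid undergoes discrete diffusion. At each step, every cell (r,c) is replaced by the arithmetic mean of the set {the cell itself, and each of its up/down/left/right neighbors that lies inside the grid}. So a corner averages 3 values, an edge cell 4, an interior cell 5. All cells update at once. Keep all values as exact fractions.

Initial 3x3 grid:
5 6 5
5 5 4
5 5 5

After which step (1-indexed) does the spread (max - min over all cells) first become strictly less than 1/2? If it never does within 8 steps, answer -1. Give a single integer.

Answer: 2

Derivation:
Step 1: max=16/3, min=14/3, spread=2/3
Step 2: max=187/36, min=173/36, spread=7/18
  -> spread < 1/2 first at step 2
Step 3: max=2221/432, min=2099/432, spread=61/216
Step 4: max=26431/5184, min=25409/5184, spread=511/2592
Step 5: max=315349/62208, min=306731/62208, spread=4309/31104
Step 6: max=3768775/746496, min=3696185/746496, spread=36295/373248
Step 7: max=45095533/8957952, min=44483987/8957952, spread=305773/4478976
Step 8: max=540053071/107495424, min=534901169/107495424, spread=2575951/53747712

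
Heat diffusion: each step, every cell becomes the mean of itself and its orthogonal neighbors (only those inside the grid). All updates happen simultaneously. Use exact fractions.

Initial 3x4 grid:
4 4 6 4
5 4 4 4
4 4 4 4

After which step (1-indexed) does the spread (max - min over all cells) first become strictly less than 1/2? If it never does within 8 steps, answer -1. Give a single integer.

Answer: 3

Derivation:
Step 1: max=14/3, min=4, spread=2/3
Step 2: max=271/60, min=4, spread=31/60
Step 3: max=2371/540, min=617/150, spread=749/2700
  -> spread < 1/2 first at step 3
Step 4: max=235243/54000, min=11209/2700, spread=11063/54000
Step 5: max=14014927/3240000, min=565573/135000, spread=17647/129600
Step 6: max=836956793/194400000, min=40908029/9720000, spread=18796213/194400000
Step 7: max=50098760887/11664000000, min=1231927393/291600000, spread=273888389/3888000000
Step 8: max=7198376556127/1679616000000, min=16461289511/3888000000, spread=696795899/13436928000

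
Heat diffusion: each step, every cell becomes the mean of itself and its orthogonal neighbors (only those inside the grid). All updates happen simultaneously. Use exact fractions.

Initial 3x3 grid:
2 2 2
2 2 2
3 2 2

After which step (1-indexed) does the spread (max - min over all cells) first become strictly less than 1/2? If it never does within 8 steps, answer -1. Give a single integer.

Step 1: max=7/3, min=2, spread=1/3
  -> spread < 1/2 first at step 1
Step 2: max=41/18, min=2, spread=5/18
Step 3: max=473/216, min=2, spread=41/216
Step 4: max=28051/12960, min=731/360, spread=347/2592
Step 5: max=1662137/777600, min=7357/3600, spread=2921/31104
Step 6: max=99140539/46656000, min=889483/432000, spread=24611/373248
Step 7: max=5917442033/2799360000, min=20096741/9720000, spread=207329/4478976
Step 8: max=353953152451/167961600000, min=1075601599/518400000, spread=1746635/53747712

Answer: 1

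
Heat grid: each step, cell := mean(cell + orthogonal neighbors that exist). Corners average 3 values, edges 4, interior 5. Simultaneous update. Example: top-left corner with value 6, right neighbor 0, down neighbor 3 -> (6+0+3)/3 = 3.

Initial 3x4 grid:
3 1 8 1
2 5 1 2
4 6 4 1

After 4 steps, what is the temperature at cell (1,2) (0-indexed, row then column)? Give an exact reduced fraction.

Answer: 24463/8000

Derivation:
Step 1: cell (1,2) = 4
Step 2: cell (1,2) = 14/5
Step 3: cell (1,2) = 167/50
Step 4: cell (1,2) = 24463/8000
Full grid after step 4:
  1627/480 23197/7200 69181/21600 74371/25920
  98273/28800 20981/6000 24463/8000 56567/19200
  3967/1080 49619/14400 140737/43200 73301/25920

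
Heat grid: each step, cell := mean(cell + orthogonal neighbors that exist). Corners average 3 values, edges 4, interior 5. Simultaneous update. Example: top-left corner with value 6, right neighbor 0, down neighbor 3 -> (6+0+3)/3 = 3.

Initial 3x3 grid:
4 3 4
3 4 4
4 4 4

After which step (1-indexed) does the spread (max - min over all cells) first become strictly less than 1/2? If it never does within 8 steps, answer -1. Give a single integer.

Answer: 2

Derivation:
Step 1: max=4, min=10/3, spread=2/3
Step 2: max=4, min=287/80, spread=33/80
  -> spread < 1/2 first at step 2
Step 3: max=349/90, min=3883/1080, spread=61/216
Step 4: max=10439/2700, min=237761/64800, spread=511/2592
Step 5: max=137599/36000, min=14322067/3888000, spread=4309/31104
Step 6: max=18508763/4860000, min=865736249/233280000, spread=36295/373248
Step 7: max=4421464169/1166400000, min=52102029403/13996800000, spread=305773/4478976
Step 8: max=44113424503/11664000000, min=3135917329841/839808000000, spread=2575951/53747712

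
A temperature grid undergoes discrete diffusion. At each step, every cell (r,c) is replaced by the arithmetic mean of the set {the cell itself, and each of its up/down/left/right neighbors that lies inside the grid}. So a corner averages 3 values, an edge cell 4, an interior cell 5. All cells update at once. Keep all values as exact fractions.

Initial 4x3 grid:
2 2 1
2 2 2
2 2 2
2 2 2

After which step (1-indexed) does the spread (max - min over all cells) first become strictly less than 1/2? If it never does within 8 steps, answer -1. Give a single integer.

Answer: 1

Derivation:
Step 1: max=2, min=5/3, spread=1/3
  -> spread < 1/2 first at step 1
Step 2: max=2, min=31/18, spread=5/18
Step 3: max=2, min=391/216, spread=41/216
Step 4: max=2, min=47623/25920, spread=4217/25920
Step 5: max=14321/7200, min=2901251/1555200, spread=38417/311040
Step 6: max=285403/144000, min=175423789/93312000, spread=1903471/18662400
Step 7: max=8524241/4320000, min=10596450911/5598720000, spread=18038617/223948800
Step 8: max=764673241/388800000, min=638578217149/335923200000, spread=883978523/13436928000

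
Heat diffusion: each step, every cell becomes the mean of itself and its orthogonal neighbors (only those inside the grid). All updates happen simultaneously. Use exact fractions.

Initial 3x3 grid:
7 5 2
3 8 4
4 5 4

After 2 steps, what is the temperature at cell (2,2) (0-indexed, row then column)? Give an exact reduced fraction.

Answer: 169/36

Derivation:
Step 1: cell (2,2) = 13/3
Step 2: cell (2,2) = 169/36
Full grid after step 2:
  16/3 115/24 41/9
  39/8 103/20 35/8
  59/12 223/48 169/36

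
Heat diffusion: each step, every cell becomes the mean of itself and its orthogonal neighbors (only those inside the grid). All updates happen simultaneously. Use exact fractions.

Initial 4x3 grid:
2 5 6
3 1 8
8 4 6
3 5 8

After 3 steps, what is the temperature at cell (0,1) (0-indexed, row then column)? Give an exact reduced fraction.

Answer: 6143/1440

Derivation:
Step 1: cell (0,1) = 7/2
Step 2: cell (0,1) = 521/120
Step 3: cell (0,1) = 6143/1440
Full grid after step 3:
  4201/1080 6143/1440 10757/2160
  145/36 5531/1200 1481/288
  661/144 5969/1200 1601/288
  668/135 1913/360 12263/2160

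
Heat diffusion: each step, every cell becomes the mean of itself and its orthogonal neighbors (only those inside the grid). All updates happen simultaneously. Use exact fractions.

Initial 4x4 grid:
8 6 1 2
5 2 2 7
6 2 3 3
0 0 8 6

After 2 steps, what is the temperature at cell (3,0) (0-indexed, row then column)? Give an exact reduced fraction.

Step 1: cell (3,0) = 2
Step 2: cell (3,0) = 31/12
Full grid after step 2:
  95/18 251/60 10/3 115/36
  547/120 37/10 13/4 175/48
  131/40 307/100 91/25 1051/240
  31/12 227/80 961/240 44/9

Answer: 31/12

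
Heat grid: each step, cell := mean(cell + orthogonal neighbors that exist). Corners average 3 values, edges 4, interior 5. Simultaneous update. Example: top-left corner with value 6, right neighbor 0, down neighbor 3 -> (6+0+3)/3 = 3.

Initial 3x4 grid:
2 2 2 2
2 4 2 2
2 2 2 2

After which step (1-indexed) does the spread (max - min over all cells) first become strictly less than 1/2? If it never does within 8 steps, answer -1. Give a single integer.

Answer: 2

Derivation:
Step 1: max=5/2, min=2, spread=1/2
Step 2: max=123/50, min=2, spread=23/50
  -> spread < 1/2 first at step 2
Step 3: max=5611/2400, min=413/200, spread=131/480
Step 4: max=49751/21600, min=7591/3600, spread=841/4320
Step 5: max=19822051/8640000, min=1533373/720000, spread=56863/345600
Step 6: max=177054341/77760000, min=13949543/6480000, spread=386393/3110400
Step 7: max=70601723131/31104000000, min=5604358813/2592000000, spread=26795339/248832000
Step 8: max=4216295714129/1866240000000, min=338126149667/155520000000, spread=254051069/2985984000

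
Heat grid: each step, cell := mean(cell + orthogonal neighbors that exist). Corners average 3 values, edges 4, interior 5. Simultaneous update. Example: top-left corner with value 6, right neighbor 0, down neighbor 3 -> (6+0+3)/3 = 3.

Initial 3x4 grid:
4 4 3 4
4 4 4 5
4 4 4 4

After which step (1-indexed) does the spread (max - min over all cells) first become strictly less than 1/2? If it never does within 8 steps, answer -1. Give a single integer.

Answer: 2

Derivation:
Step 1: max=13/3, min=15/4, spread=7/12
Step 2: max=151/36, min=31/8, spread=23/72
  -> spread < 1/2 first at step 2
Step 3: max=1789/432, min=937/240, spread=32/135
Step 4: max=21247/5184, min=8497/2160, spread=4271/25920
Step 5: max=6333313/1555200, min=255607/64800, spread=39749/311040
Step 6: max=378323147/93312000, min=7685959/1944000, spread=1879423/18662400
Step 7: max=22628083393/5598720000, min=231084883/58320000, spread=3551477/44789760
Step 8: max=1354599925187/335923200000, min=27779981869/6998400000, spread=846431819/13436928000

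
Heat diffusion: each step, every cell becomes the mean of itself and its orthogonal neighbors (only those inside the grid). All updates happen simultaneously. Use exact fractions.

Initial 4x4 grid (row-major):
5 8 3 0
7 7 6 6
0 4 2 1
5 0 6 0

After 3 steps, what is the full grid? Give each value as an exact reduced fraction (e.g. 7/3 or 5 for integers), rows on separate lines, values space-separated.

After step 1:
  20/3 23/4 17/4 3
  19/4 32/5 24/5 13/4
  4 13/5 19/5 9/4
  5/3 15/4 2 7/3
After step 2:
  103/18 173/30 89/20 7/2
  1309/240 243/50 9/2 133/40
  781/240 411/100 309/100 349/120
  113/36 601/240 713/240 79/36
After step 3:
  12199/2160 18719/3600 1093/240 451/120
  34723/7200 29629/6000 809/200 427/120
  28723/7200 10691/3000 4219/1200 5183/1800
  3203/1080 22903/7200 19367/7200 5813/2160

Answer: 12199/2160 18719/3600 1093/240 451/120
34723/7200 29629/6000 809/200 427/120
28723/7200 10691/3000 4219/1200 5183/1800
3203/1080 22903/7200 19367/7200 5813/2160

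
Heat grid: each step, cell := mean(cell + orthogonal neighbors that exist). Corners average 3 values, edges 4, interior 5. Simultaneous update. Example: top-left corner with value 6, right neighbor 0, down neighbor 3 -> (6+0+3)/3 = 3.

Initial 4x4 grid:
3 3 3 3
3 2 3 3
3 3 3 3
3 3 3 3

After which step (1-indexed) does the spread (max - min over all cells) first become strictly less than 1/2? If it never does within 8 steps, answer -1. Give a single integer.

Answer: 1

Derivation:
Step 1: max=3, min=11/4, spread=1/4
  -> spread < 1/2 first at step 1
Step 2: max=3, min=139/50, spread=11/50
Step 3: max=3, min=6833/2400, spread=367/2400
Step 4: max=1787/600, min=30829/10800, spread=1337/10800
Step 5: max=53531/18000, min=930331/324000, spread=33227/324000
Step 6: max=319951/108000, min=27945673/9720000, spread=849917/9720000
Step 7: max=4791467/1620000, min=841085653/291600000, spread=21378407/291600000
Step 8: max=1434311657/486000000, min=25277537629/8748000000, spread=540072197/8748000000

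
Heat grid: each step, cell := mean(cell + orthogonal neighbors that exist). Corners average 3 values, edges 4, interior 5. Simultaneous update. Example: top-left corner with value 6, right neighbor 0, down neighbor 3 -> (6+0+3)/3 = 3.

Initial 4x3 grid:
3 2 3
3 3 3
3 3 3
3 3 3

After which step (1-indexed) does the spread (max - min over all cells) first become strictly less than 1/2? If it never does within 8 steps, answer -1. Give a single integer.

Step 1: max=3, min=8/3, spread=1/3
  -> spread < 1/2 first at step 1
Step 2: max=3, min=653/240, spread=67/240
Step 3: max=3, min=6043/2160, spread=437/2160
Step 4: max=2991/1000, min=2434469/864000, spread=29951/172800
Step 5: max=10046/3375, min=22112179/7776000, spread=206761/1555200
Step 6: max=16034329/5400000, min=8875004429/3110400000, spread=14430763/124416000
Step 7: max=1278347273/432000000, min=534764258311/186624000000, spread=139854109/1492992000
Step 8: max=114788771023/38880000000, min=32169848109749/11197440000000, spread=7114543559/89579520000

Answer: 1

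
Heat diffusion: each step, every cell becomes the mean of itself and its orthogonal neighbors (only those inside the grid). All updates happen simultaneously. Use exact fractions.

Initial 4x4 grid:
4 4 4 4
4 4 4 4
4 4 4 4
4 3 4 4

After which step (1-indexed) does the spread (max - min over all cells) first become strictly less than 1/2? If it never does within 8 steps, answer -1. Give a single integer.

Answer: 1

Derivation:
Step 1: max=4, min=11/3, spread=1/3
  -> spread < 1/2 first at step 1
Step 2: max=4, min=449/120, spread=31/120
Step 3: max=4, min=4109/1080, spread=211/1080
Step 4: max=4, min=415157/108000, spread=16843/108000
Step 5: max=35921/9000, min=3749357/972000, spread=130111/972000
Step 6: max=2152841/540000, min=112997633/29160000, spread=3255781/29160000
Step 7: max=2148893/540000, min=3398846309/874800000, spread=82360351/874800000
Step 8: max=386293559/97200000, min=102224683109/26244000000, spread=2074577821/26244000000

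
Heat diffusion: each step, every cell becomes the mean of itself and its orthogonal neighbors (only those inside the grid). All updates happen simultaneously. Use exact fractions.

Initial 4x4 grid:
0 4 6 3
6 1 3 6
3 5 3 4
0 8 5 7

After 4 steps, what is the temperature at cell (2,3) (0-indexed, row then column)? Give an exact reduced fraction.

Step 1: cell (2,3) = 5
Step 2: cell (2,3) = 55/12
Step 3: cell (2,3) = 8507/1800
Step 4: cell (2,3) = 247973/54000
Full grid after step 4:
  212441/64800 152347/43200 11197/2880 89627/21600
  1477/432 655403/180000 80907/20000 15569/3600
  199063/54000 715141/180000 787901/180000 247973/54000
  256423/64800 917617/216000 995657/216000 312863/64800

Answer: 247973/54000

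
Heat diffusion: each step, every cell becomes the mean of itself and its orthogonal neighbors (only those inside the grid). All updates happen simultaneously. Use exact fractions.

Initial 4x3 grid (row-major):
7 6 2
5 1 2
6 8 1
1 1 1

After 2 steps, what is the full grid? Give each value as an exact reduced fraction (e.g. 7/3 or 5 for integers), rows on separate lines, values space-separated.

After step 1:
  6 4 10/3
  19/4 22/5 3/2
  5 17/5 3
  8/3 11/4 1
After step 2:
  59/12 133/30 53/18
  403/80 361/100 367/120
  949/240 371/100 89/40
  125/36 589/240 9/4

Answer: 59/12 133/30 53/18
403/80 361/100 367/120
949/240 371/100 89/40
125/36 589/240 9/4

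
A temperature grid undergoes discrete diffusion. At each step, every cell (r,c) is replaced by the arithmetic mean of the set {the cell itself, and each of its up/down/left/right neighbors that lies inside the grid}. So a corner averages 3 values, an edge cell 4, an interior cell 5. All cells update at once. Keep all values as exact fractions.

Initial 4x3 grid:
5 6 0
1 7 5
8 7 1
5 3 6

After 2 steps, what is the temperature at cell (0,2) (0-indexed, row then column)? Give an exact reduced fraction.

Answer: 137/36

Derivation:
Step 1: cell (0,2) = 11/3
Step 2: cell (0,2) = 137/36
Full grid after step 2:
  55/12 521/120 137/36
  197/40 117/25 253/60
  631/120 513/100 62/15
  95/18 1147/240 40/9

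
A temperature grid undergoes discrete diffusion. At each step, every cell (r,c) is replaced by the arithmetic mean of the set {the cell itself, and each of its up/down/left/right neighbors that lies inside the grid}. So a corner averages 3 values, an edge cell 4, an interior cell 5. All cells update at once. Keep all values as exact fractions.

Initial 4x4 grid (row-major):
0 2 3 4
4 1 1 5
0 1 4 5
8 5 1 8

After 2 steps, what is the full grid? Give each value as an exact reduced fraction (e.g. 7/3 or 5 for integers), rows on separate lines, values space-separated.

After step 1:
  2 3/2 5/2 4
  5/4 9/5 14/5 15/4
  13/4 11/5 12/5 11/2
  13/3 15/4 9/2 14/3
After step 2:
  19/12 39/20 27/10 41/12
  83/40 191/100 53/20 321/80
  331/120 67/25 87/25 979/240
  34/9 887/240 919/240 44/9

Answer: 19/12 39/20 27/10 41/12
83/40 191/100 53/20 321/80
331/120 67/25 87/25 979/240
34/9 887/240 919/240 44/9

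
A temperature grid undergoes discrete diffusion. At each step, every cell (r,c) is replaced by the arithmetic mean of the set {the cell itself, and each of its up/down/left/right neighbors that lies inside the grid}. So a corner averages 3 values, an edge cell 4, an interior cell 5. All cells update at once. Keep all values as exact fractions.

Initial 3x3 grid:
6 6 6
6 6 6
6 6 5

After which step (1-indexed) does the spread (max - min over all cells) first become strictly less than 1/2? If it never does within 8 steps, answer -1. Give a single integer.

Step 1: max=6, min=17/3, spread=1/3
  -> spread < 1/2 first at step 1
Step 2: max=6, min=103/18, spread=5/18
Step 3: max=6, min=1255/216, spread=41/216
Step 4: max=2149/360, min=75629/12960, spread=347/2592
Step 5: max=21443/3600, min=4558663/777600, spread=2921/31104
Step 6: max=2566517/432000, min=274107461/46656000, spread=24611/373248
Step 7: max=57663259/9720000, min=16477437967/2799360000, spread=207329/4478976
Step 8: max=3071598401/518400000, min=989739647549/167961600000, spread=1746635/53747712

Answer: 1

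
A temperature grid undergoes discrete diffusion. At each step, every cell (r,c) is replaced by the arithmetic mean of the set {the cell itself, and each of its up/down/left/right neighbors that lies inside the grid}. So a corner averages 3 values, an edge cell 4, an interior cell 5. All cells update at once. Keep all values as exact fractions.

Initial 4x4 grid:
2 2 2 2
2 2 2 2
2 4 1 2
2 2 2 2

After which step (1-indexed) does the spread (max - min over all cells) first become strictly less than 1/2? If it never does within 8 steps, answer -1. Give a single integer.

Answer: 3

Derivation:
Step 1: max=5/2, min=7/4, spread=3/4
Step 2: max=59/25, min=11/6, spread=79/150
Step 3: max=341/150, min=4589/2400, spread=289/800
  -> spread < 1/2 first at step 3
Step 4: max=48311/21600, min=9401/4800, spread=12013/43200
Step 5: max=591841/270000, min=85639/43200, spread=75463/360000
Step 6: max=42367883/19440000, min=43157167/21600000, spread=35264327/194400000
Step 7: max=1257522749/583200000, min=390669707/194400000, spread=21378407/145800000
Step 8: max=37537053131/17496000000, min=11792254781/5832000000, spread=540072197/4374000000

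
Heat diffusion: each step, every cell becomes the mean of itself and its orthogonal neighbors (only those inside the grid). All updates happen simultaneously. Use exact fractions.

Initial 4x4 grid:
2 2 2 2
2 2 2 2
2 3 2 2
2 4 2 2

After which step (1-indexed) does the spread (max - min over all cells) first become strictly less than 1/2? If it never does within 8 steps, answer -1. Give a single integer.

Answer: 4

Derivation:
Step 1: max=11/4, min=2, spread=3/4
Step 2: max=631/240, min=2, spread=151/240
Step 3: max=2723/1080, min=2, spread=563/1080
Step 4: max=15919/6480, min=1213/600, spread=14093/32400
  -> spread < 1/2 first at step 4
Step 5: max=2346293/972000, min=7357/3600, spread=359903/972000
Step 6: max=13849543/5832000, min=371521/180000, spread=9061313/29160000
Step 7: max=2051450423/874800000, min=135007/64800, spread=228855923/874800000
Step 8: max=12178004179/5248800000, min=1020752753/486000000, spread=5769372233/26244000000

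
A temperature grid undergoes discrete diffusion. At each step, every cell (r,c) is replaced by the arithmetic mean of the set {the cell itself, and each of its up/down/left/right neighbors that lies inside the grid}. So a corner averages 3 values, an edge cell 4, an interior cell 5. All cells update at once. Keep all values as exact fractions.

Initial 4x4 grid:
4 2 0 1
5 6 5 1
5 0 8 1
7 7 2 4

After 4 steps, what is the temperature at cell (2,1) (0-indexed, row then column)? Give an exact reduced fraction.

Answer: 74837/18000

Derivation:
Step 1: cell (2,1) = 26/5
Step 2: cell (2,1) = 81/20
Step 3: cell (2,1) = 13699/3000
Step 4: cell (2,1) = 74837/18000
Full grid after step 4:
  246703/64800 357773/108000 12221/4320 76949/32400
  878611/216000 692197/180000 277691/90000 30221/10800
  1001867/216000 74837/18000 679571/180000 171203/54000
  30443/6480 988487/216000 841127/216000 235289/64800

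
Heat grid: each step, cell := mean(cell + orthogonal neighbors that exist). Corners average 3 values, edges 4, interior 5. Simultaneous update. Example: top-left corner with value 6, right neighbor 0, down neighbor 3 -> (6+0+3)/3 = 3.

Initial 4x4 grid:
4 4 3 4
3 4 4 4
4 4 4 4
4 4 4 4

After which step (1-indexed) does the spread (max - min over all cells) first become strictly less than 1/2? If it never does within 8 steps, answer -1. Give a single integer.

Answer: 1

Derivation:
Step 1: max=4, min=11/3, spread=1/3
  -> spread < 1/2 first at step 1
Step 2: max=4, min=67/18, spread=5/18
Step 3: max=4, min=2017/540, spread=143/540
Step 4: max=896/225, min=60919/16200, spread=3593/16200
Step 5: max=107131/27000, min=367271/97200, spread=92003/486000
Step 6: max=133433/33750, min=55325143/14580000, spread=2317913/14580000
Step 7: max=30649/7776, min=1665441727/437400000, spread=58564523/437400000
Step 8: max=1432861007/364500000, min=50106473419/13122000000, spread=1476522833/13122000000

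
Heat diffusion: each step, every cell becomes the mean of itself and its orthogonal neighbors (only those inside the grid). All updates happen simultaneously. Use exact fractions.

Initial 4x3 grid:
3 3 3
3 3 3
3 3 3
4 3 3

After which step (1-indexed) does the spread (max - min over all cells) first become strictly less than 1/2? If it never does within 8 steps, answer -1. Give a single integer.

Answer: 1

Derivation:
Step 1: max=10/3, min=3, spread=1/3
  -> spread < 1/2 first at step 1
Step 2: max=59/18, min=3, spread=5/18
Step 3: max=689/216, min=3, spread=41/216
Step 4: max=81977/25920, min=3, spread=4217/25920
Step 5: max=4874749/1555200, min=21679/7200, spread=38417/311040
Step 6: max=291136211/93312000, min=434597/144000, spread=1903471/18662400
Step 7: max=17397149089/5598720000, min=13075759/4320000, spread=18038617/223948800
Step 8: max=1041037782851/335923200000, min=1179326759/388800000, spread=883978523/13436928000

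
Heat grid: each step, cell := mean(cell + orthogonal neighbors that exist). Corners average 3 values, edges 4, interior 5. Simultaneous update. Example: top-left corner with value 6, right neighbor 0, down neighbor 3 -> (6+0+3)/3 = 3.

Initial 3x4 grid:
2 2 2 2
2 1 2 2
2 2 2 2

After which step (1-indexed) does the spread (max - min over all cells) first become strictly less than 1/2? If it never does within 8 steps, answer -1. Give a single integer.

Step 1: max=2, min=7/4, spread=1/4
  -> spread < 1/2 first at step 1
Step 2: max=2, min=177/100, spread=23/100
Step 3: max=787/400, min=8789/4800, spread=131/960
Step 4: max=14009/7200, min=79849/43200, spread=841/8640
Step 5: max=2786627/1440000, min=32017949/17280000, spread=56863/691200
Step 6: max=24930457/12960000, min=289505659/155520000, spread=386393/6220800
Step 7: max=9947641187/5184000000, min=116022276869/62208000000, spread=26795339/497664000
Step 8: max=594993850333/311040000000, min=6981144285871/3732480000000, spread=254051069/5971968000

Answer: 1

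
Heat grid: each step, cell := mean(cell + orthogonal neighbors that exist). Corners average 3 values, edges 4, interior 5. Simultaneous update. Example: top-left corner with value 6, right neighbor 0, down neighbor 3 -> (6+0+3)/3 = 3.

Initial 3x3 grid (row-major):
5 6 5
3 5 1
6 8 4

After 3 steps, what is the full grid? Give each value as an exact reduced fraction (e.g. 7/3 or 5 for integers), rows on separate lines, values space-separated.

Answer: 2599/540 67217/14400 197/45
72067/14400 14177/3000 64567/14400
5543/1080 7963/1600 4993/1080

Derivation:
After step 1:
  14/3 21/4 4
  19/4 23/5 15/4
  17/3 23/4 13/3
After step 2:
  44/9 1111/240 13/3
  1181/240 241/50 1001/240
  97/18 407/80 83/18
After step 3:
  2599/540 67217/14400 197/45
  72067/14400 14177/3000 64567/14400
  5543/1080 7963/1600 4993/1080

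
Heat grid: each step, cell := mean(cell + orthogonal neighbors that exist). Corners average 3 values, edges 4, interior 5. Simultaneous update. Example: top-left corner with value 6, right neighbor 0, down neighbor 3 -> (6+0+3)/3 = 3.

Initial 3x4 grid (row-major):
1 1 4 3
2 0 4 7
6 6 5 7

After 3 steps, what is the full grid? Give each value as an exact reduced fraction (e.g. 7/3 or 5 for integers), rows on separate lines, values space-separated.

Answer: 4691/2160 9013/3600 6199/1800 1823/432
13259/4800 3213/1000 4073/1000 7653/1600
481/135 28651/7200 34271/7200 142/27

Derivation:
After step 1:
  4/3 3/2 3 14/3
  9/4 13/5 4 21/4
  14/3 17/4 11/2 19/3
After step 2:
  61/36 253/120 79/24 155/36
  217/80 73/25 407/100 81/16
  67/18 1021/240 241/48 205/36
After step 3:
  4691/2160 9013/3600 6199/1800 1823/432
  13259/4800 3213/1000 4073/1000 7653/1600
  481/135 28651/7200 34271/7200 142/27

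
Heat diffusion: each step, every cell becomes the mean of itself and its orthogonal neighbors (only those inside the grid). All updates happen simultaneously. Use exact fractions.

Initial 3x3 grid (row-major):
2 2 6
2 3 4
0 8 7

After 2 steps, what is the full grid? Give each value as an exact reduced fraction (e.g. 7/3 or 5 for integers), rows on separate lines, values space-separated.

After step 1:
  2 13/4 4
  7/4 19/5 5
  10/3 9/2 19/3
After step 2:
  7/3 261/80 49/12
  653/240 183/50 287/60
  115/36 539/120 95/18

Answer: 7/3 261/80 49/12
653/240 183/50 287/60
115/36 539/120 95/18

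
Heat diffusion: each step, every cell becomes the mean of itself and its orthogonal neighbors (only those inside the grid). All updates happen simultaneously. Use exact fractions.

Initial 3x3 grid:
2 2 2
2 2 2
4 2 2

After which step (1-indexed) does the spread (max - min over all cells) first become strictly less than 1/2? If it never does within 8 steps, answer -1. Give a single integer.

Step 1: max=8/3, min=2, spread=2/3
Step 2: max=23/9, min=2, spread=5/9
Step 3: max=257/108, min=2, spread=41/108
  -> spread < 1/2 first at step 3
Step 4: max=15091/6480, min=371/180, spread=347/1296
Step 5: max=884537/388800, min=3757/1800, spread=2921/15552
Step 6: max=52484539/23328000, min=457483/216000, spread=24611/186624
Step 7: max=3118082033/1399680000, min=10376741/4860000, spread=207329/2239488
Step 8: max=185991552451/83980800000, min=557201599/259200000, spread=1746635/26873856

Answer: 3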